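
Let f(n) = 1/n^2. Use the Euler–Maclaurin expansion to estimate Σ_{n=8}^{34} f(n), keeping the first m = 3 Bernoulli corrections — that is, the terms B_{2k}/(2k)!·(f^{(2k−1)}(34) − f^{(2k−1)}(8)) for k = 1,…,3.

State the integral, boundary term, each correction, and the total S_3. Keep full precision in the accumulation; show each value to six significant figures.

The integral term ∫_8^34 1/x^2 dx = 0.0955882.
½[f(8) + f(34)] = ½[0.0156250 + 0.000865052] = 0.00824503.
So far: 0.103833.
k=1: B_{2}/(2)! × [f^{(1)}(34) − f^{(1)}(8)] = 1/12 × (-5.08854e-05 − (-0.00390625)) = 0.000321280.
Running total after k=1: 0.104155.
k=2: B_{4}/(4)! × [f^{(3)}(34) − f^{(3)}(8)] = −1/720 × (-5.28222e-07 − (-0.000732422)) = -1.01652e-06.
Running total after k=2: 0.104154.
k=3: B_{6}/(6)! × [f^{(5)}(34) − f^{(5)}(8)] = 1/30240 × (-1.37082e-08 − (-0.000343323)) = 1.13528e-08.

S_3 ≈ 0.104154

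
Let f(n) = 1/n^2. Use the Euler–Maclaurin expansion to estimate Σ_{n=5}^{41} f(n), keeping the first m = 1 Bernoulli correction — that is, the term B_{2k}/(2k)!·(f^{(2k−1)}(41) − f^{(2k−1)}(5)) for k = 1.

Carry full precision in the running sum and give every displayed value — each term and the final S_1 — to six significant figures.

S_1 ≈ 0.197238

The integral term ∫_5^41 1/x^2 dx = 0.175610.
½[f(5) + f(41)] = ½[0.0400000 + 0.000594884] = 0.0202974.
So far: 0.195907.
Correction k=1: B_{2}/2! · (f^{(1)}(41) − f^{(1)}(5)) = 1/12 · (-2.90187e-05 − (-0.0160000)) = 0.00133092.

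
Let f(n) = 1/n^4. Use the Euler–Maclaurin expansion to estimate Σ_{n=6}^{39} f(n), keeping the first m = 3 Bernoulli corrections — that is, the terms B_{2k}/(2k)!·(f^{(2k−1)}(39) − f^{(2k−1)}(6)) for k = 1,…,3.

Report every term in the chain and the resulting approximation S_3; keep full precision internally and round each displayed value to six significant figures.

S_3 ≈ 0.00196590

∫_6^39 1/x^4 dx evaluates to 0.00153759.
Endpoint term: (f(6) + f(39))/2 = (0.000771605 + 4.32257e-07)/2 = 0.000386019.
So far: 0.00192361.
k=1: B_{2}/(2)! × [f^{(1)}(39) − f^{(1)}(6)] = 1/12 × (-4.43340e-08 − (-0.000514403)) = 4.28632e-05.
Partial sum through k=1: 0.00196647.
k=2: B_{4}/(4)! × [f^{(3)}(39) − f^{(3)}(6)] = −1/720 × (-8.74438e-10 − (-0.000428669)) = -5.95373e-07.
Partial sum through k=2: 0.00196588.
k=3: B_{6}/(6)! × [f^{(5)}(39) − f^{(5)}(6)] = 1/30240 × (-3.21950e-11 − (-0.000666819)) = 2.20509e-08.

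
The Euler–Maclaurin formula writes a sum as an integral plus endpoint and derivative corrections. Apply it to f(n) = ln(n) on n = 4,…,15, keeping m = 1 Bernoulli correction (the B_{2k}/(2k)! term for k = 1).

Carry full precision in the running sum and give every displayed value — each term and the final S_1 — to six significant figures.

Integral: ∫_4^15 ln(x) dx = 24.0756.
Endpoint term: (f(4) + f(15))/2 = (1.38629 + 2.70805)/2 = 2.04717.
So far: 26.1227.
Order-1 term: 1/12 · (0.0666667 − 0.250000) = -0.0152778.

S_1 ≈ 26.1075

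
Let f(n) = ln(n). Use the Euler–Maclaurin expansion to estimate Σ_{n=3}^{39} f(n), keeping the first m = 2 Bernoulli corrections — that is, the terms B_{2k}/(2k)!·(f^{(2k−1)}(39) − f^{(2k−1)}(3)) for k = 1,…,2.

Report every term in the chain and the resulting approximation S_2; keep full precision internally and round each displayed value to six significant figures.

The integral term ∫_3^39 ln(x) dx = 103.583.
Boundary: ½(f(3) + f(39)) = ½(1.09861 + 3.66356) = 2.38109.
So far: 105.964.
k=1: B_{2}/(2)! × [f^{(1)}(39) − f^{(1)}(3)] = 1/12 × (0.0256410 − 0.333333) = -0.0256410.
Partial sum through k=1: 105.939.
k=2: B_{4}/(4)! × [f^{(3)}(39) − f^{(3)}(3)] = −1/720 × (3.37160e-05 − 0.0740741) = 0.000102834.

S_2 ≈ 105.939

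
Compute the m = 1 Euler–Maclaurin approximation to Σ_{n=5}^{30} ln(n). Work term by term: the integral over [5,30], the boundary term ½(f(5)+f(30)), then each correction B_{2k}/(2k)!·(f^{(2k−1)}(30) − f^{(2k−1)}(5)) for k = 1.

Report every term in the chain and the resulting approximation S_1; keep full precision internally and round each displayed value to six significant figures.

Integral: ∫_5^30 ln(x) dx = 68.9887.
Boundary: ½(f(5) + f(30)) = ½(1.60944 + 3.40120) = 2.50532.
Running total after boundary: 71.4940.
k=1: B_{2}/(2)! × [f^{(1)}(30) − f^{(1)}(5)] = 1/12 × (0.0333333 − 0.200000) = -0.0138889.

S_1 ≈ 71.4802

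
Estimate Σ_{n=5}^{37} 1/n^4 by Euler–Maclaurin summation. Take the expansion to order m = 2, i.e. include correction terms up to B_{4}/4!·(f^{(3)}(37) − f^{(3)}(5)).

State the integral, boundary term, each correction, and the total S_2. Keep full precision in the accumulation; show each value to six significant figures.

S_2 ≈ 0.00356488

The integral term ∫_5^37 1/x^4 dx = 0.00266009.
Endpoint term: (f(5) + f(37))/2 = (0.00160000 + 5.33572e-07)/2 = 0.000800267.
So far: 0.00346035.
k=1: B_{2}/(2)! × [f^{(1)}(37) − f^{(1)}(5)] = 1/12 × (-5.76835e-08 − (-0.00128000)) = 0.000106662.
After k=1: 0.00356701.
k=2: B_{4}/(4)! × [f^{(3)}(37) − f^{(3)}(5)] = −1/720 × (-1.26406e-09 − (-0.00153600)) = -2.13333e-06.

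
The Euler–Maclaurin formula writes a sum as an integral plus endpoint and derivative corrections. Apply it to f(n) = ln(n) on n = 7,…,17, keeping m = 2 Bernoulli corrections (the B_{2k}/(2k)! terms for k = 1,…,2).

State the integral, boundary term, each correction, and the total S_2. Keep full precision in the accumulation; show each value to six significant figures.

Integral: ∫_7^17 ln(x) dx = 24.5433.
½[f(7) + f(17)] = ½[1.94591 + 2.83321] = 2.38956.
Integral + boundary = 26.9328.
k=1: B_{2}/(2)! × [f^{(1)}(17) − f^{(1)}(7)] = 1/12 × (0.0588235 − 0.142857) = -0.00700280.
Partial sum through k=1: 26.9258.
k=2: B_{4}/(4)! × [f^{(3)}(17) − f^{(3)}(7)] = −1/720 × (0.000407083 − 0.00583090) = 7.53308e-06.

S_2 ≈ 26.9258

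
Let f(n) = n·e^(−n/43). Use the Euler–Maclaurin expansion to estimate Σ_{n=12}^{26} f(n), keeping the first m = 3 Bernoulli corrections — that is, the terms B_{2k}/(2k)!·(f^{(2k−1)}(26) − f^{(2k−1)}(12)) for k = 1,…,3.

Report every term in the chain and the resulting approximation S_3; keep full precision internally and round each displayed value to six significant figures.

∫_12^26 x·e^(−x/43) dx evaluates to 168.324.
Endpoint term: (f(12) + f(26))/2 = (9.07785 + 14.2029)/2 = 11.6404.
Integral + boundary = 179.964.
k=1: B_{2}/(2)! × [f^{(1)}(26) − f^{(1)}(12)] = 1/12 × (0.215965 − 0.545374) = -0.0274508.
After k=1: 179.937.
k=2: B_{4}/(4)! × [f^{(3)}(26) − f^{(3)}(12)] = −1/720 × (0.000707677 − 0.00111322) = 5.63258e-07.
After k=2: 179.937.
k=3: B_{6}/(6)! × [f^{(5)}(26) − f^{(5)}(12)] = 1/30240 × (7.02300e-07 − 1.04461e-06) = -1.13199e-11.

S_3 ≈ 179.937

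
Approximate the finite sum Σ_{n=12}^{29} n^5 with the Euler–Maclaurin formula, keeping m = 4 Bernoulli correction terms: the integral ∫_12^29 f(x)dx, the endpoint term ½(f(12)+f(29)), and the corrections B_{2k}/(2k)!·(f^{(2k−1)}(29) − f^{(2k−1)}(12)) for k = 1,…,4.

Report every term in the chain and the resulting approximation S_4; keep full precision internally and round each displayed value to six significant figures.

S_4 ≈ 1.09306e+08

The integral term ∫_12^29 x^5 dx = 9.86396e+07.
Boundary: ½(f(12) + f(29)) = ½(248832 + 2.05111e+07) = 1.03800e+07.
So far: 1.09020e+08.
Correction k=1: B_{2}/2! · (f^{(1)}(29) − f^{(1)}(12)) = 1/12 · (3.53640e+06 − 103680) = 286060.
Partial sum through k=1: 1.09306e+08.
Correction k=2: B_{4}/4! · (f^{(3)}(29) − f^{(3)}(12)) = −1/720 · (50460.0 − 8640.00) = -58.0833.
Partial sum through k=2: 1.09306e+08.
Correction k=3: B_{6}/6! · (f^{(5)}(29) − f^{(5)}(12)) = 1/30240 · (120.000 − 120.000) = 0.00000.
Partial sum through k=3: 1.09306e+08.
Correction k=4: B_{8}/8! · (f^{(7)}(29) − f^{(7)}(12)) = −1/1209600 · (0.00000 − 0.00000) = 0.00000.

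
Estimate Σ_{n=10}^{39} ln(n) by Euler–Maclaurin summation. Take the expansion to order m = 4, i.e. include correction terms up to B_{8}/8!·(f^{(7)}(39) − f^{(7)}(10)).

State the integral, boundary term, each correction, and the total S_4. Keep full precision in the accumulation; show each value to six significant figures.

S_4 ≈ 93.8299

∫_10^39 ln(x) dx evaluates to 90.8531.
½[f(10) + f(39)] = ½[2.30259 + 3.66356] = 2.98307.
Integral + boundary = 93.8361.
k=1: B_{2}/(2)! × [f^{(1)}(39) − f^{(1)}(10)] = 1/12 × (0.0256410 − 0.100000) = -0.00619658.
After k=1: 93.8299.
k=2: B_{4}/(4)! × [f^{(3)}(39) − f^{(3)}(10)] = −1/720 × (3.37160e-05 − 0.00200000) = 2.73095e-06.
After k=2: 93.8299.
k=3: B_{6}/(6)! × [f^{(5)}(39) − f^{(5)}(10)] = 1/30240 × (2.66004e-07 − 0.000240000) = -7.92771e-09.
After k=3: 93.8299.
k=4: B_{8}/(8)! × [f^{(7)}(39) − f^{(7)}(10)] = −1/1209600 × (5.24663e-09 − 7.20000e-05) = 5.95195e-11.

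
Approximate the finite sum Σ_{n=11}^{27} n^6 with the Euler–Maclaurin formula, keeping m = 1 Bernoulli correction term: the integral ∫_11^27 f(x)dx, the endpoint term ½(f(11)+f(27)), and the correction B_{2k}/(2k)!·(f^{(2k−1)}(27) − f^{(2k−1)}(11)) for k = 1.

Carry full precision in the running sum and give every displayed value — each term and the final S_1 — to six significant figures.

The integral term ∫_11^27 x^6 dx = 1.49155e+09.
½[f(11) + f(27)] = ½[1.77156e+06 + 3.87420e+08] = 1.94596e+08.
So far: 1.68615e+09.
Correction k=1: B_{2}/2! · (f^{(1)}(27) − f^{(1)}(11)) = 1/12 · (8.60934e+07 − 966306) = 7.09393e+06.

S_1 ≈ 1.69324e+09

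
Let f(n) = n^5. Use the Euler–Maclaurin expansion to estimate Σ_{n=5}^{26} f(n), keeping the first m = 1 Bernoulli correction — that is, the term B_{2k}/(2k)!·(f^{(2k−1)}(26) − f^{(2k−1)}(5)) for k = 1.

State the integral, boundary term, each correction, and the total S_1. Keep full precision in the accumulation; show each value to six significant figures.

S_1 ≈ 5.76158e+07

The integral term ∫_5^26 x^5 dx = 5.14834e+07.
½[f(5) + f(26)] = ½[3125.00 + 1.18814e+07] = 5.94225e+06.
Running total after boundary: 5.74256e+07.
Order-1 term: 1/12 · (2.28488e+06 − 3125.00) = 190146.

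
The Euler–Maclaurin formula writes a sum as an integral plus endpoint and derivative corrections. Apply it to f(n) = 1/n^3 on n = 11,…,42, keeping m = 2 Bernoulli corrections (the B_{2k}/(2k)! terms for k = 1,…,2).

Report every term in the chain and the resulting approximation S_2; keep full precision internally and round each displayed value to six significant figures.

S_2 ≈ 0.00424814

∫_11^42 1/x^3 dx evaluates to 0.00384878.
Endpoint term: (f(11) + f(42))/2 = (0.000751315 + 1.34975e-05)/2 = 0.000382406.
Integral + boundary = 0.00423119.
k=1: B_{2}/(2)! × [f^{(1)}(42) − f^{(1)}(11)] = 1/12 × (-9.64104e-07 − (-0.000204904)) = 1.69950e-05.
Partial sum through k=1: 0.00424819.
k=2: B_{4}/(4)! × [f^{(3)}(42) − f^{(3)}(11)] = −1/720 × (-1.09309e-08 − (-3.38684e-05)) = -4.70243e-08.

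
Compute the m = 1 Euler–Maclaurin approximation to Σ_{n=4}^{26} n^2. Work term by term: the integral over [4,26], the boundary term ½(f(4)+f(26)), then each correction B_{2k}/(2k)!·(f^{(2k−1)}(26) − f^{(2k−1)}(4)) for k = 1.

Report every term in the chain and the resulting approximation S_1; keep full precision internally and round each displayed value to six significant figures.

The integral term ∫_4^26 x^2 dx = 5837.33.
½[f(4) + f(26)] = ½[16.0000 + 676.000] = 346.000.
Running total after boundary: 6183.33.
Correction k=1: B_{2}/2! · (f^{(1)}(26) − f^{(1)}(4)) = 1/12 · (52.0000 − 8.00000) = 3.66667.

S_1 ≈ 6187.00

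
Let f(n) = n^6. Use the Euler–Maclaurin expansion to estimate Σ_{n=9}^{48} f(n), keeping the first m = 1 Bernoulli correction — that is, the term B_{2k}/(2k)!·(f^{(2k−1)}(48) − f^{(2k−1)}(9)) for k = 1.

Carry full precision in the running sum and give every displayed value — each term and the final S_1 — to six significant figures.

∫_9^48 x^6 dx evaluates to 8.38662e+10.
½[f(9) + f(48)] = ½[531441 + 1.22306e+10] = 6.11556e+09.
Integral + boundary = 8.99818e+10.
k=1: B_{2}/(2)! × [f^{(1)}(48) − f^{(1)}(9)] = 1/12 × (1.52882e+09 − 354294) = 1.27372e+08.

S_1 ≈ 9.01092e+10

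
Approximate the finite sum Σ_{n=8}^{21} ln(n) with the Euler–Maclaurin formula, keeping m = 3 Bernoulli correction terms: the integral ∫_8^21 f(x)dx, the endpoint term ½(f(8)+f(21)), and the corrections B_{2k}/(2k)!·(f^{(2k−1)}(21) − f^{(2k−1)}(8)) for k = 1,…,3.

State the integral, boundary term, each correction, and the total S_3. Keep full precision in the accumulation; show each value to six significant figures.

Integral: ∫_8^21 ln(x) dx = 34.2994.
Boundary: ½(f(8) + f(21)) = ½(2.07944 + 3.04452) = 2.56198.
Running total after boundary: 36.8614.
Correction k=1: B_{2}/2! · (f^{(1)}(21) − f^{(1)}(8)) = 1/12 · (0.0476190 − 0.125000) = -0.00644841.
Partial sum through k=1: 36.8550.
Correction k=2: B_{4}/4! · (f^{(3)}(21) − f^{(3)}(8)) = −1/720 · (0.000215959 − 0.00390625) = 5.12540e-06.
Partial sum through k=2: 36.8550.
Correction k=3: B_{6}/6! · (f^{(5)}(21) − f^{(5)}(8)) = 1/30240 · (5.87645e-06 − 0.000732422) = -2.40260e-08.

S_3 ≈ 36.8550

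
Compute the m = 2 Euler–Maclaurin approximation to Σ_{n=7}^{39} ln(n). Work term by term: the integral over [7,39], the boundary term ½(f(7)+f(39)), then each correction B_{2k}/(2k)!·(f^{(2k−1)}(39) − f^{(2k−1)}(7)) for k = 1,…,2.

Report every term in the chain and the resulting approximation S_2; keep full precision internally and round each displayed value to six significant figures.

The integral term ∫_7^39 ln(x) dx = 97.2575.
Boundary: ½(f(7) + f(39)) = ½(1.94591 + 3.66356) = 2.80474.
Running total after boundary: 100.062.
Order-1 term: 1/12 · (0.0256410 − 0.142857) = -0.00976801.
Running total after k=1: 100.053.
Order-2 term: −1/720 · (3.37160e-05 − 0.00583090) = 8.05165e-06.

S_2 ≈ 100.053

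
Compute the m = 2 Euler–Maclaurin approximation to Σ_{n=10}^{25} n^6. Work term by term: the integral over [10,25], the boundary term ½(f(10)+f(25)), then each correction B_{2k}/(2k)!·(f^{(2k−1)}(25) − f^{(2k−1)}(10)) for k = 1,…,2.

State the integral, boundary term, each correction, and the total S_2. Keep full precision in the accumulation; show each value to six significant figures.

The integral term ∫_10^25 x^6 dx = 8.70502e+08.
Endpoint term: (f(10) + f(25))/2 = (1.00000e+06 + 2.44141e+08)/2 = 1.22570e+08.
So far: 9.93073e+08.
Order-1 term: 1/12 · (5.85938e+07 − 600000) = 4.83281e+06.
Running total after k=1: 9.97905e+08.
Order-2 term: −1/720 · (1.87500e+06 − 120000) = -2437.50.

S_2 ≈ 9.97903e+08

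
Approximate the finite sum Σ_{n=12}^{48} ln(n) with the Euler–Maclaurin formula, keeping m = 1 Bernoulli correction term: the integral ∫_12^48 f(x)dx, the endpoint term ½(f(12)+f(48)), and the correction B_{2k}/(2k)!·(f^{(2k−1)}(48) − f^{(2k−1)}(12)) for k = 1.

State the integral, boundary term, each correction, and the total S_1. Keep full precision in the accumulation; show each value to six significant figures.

S_1 ≈ 123.172

Integral: ∫_12^48 ln(x) dx = 119.999.
½[f(12) + f(48)] = ½[2.48491 + 3.87120] = 3.17805.
Running total after boundary: 123.177.
Order-1 term: 1/12 · (0.0208333 − 0.0833333) = -0.00520833.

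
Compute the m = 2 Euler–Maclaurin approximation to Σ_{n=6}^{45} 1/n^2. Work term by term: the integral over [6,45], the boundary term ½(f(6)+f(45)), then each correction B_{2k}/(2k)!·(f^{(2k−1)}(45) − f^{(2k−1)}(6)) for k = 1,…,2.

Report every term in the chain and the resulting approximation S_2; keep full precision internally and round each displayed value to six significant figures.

S_2 ≈ 0.159346

∫_6^45 1/x^2 dx evaluates to 0.144444.
Endpoint term: (f(6) + f(45))/2 = (0.0277778 + 0.000493827)/2 = 0.0141358.
Integral + boundary = 0.158580.
Correction k=1: B_{2}/2! · (f^{(1)}(45) − f^{(1)}(6)) = 1/12 · (-2.19479e-05 − (-0.00925926)) = 0.000769776.
After k=1: 0.159350.
Correction k=2: B_{4}/4! · (f^{(3)}(45) − f^{(3)}(6)) = −1/720 · (-1.30061e-07 − (-0.00308642)) = -4.28651e-06.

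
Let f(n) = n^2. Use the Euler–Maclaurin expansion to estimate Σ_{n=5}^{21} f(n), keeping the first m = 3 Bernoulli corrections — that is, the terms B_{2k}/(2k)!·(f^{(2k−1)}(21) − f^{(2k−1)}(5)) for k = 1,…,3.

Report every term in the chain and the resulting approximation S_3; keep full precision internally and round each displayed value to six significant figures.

S_3 ≈ 3281.00

The integral term ∫_5^21 x^2 dx = 3045.33.
½[f(5) + f(21)] = ½[25.0000 + 441.000] = 233.000.
Integral + boundary = 3278.33.
k=1: B_{2}/(2)! × [f^{(1)}(21) − f^{(1)}(5)] = 1/12 × (42.0000 − 10.0000) = 2.66667.
Running total after k=1: 3281.00.
k=2: B_{4}/(4)! × [f^{(3)}(21) − f^{(3)}(5)] = −1/720 × (0.00000 − 0.00000) = 0.00000.
Running total after k=2: 3281.00.
k=3: B_{6}/(6)! × [f^{(5)}(21) − f^{(5)}(5)] = 1/30240 × (0.00000 − 0.00000) = 0.00000.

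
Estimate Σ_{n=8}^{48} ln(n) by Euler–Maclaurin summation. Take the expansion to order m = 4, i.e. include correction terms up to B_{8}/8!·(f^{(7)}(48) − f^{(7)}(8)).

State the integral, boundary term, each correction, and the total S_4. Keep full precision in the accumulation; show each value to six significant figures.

S_4 ≈ 132.149

Integral: ∫_8^48 ln(x) dx = 129.182.
½[f(8) + f(48)] = ½[2.07944 + 3.87120] = 2.97532.
So far: 132.157.
k=1: B_{2}/(2)! × [f^{(1)}(48) − f^{(1)}(8)] = 1/12 × (0.0208333 − 0.125000) = -0.00868056.
Running total after k=1: 132.149.
k=2: B_{4}/(4)! × [f^{(3)}(48) − f^{(3)}(8)] = −1/720 × (1.80845e-05 − 0.00390625) = 5.40023e-06.
Running total after k=2: 132.149.
k=3: B_{6}/(6)! × [f^{(5)}(48) − f^{(5)}(8)] = 1/30240 × (9.41901e-08 − 0.000732422) = -2.42172e-08.
Running total after k=3: 132.149.
k=4: B_{8}/(8)! × [f^{(7)}(48) − f^{(7)}(8)] = −1/1209600 × (1.22643e-09 − 0.000343323) = 2.83831e-10.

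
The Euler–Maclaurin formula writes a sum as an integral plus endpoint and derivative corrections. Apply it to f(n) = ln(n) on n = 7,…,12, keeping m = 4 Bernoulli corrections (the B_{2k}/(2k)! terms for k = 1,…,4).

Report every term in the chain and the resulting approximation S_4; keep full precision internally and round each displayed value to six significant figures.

S_4 ≈ 13.4080

The integral term ∫_7^12 ln(x) dx = 11.1975.
Endpoint term: (f(7) + f(12))/2 = (1.94591 + 2.48491)/2 = 2.21541.
Running total after boundary: 13.4129.
k=1: B_{2}/(2)! × [f^{(1)}(12) − f^{(1)}(7)] = 1/12 × (0.0833333 − 0.142857) = -0.00496032.
After k=1: 13.4080.
k=2: B_{4}/(4)! × [f^{(3)}(12) − f^{(3)}(7)] = −1/720 × (0.00115741 − 0.00583090) = 6.49097e-06.
After k=2: 13.4080.
k=3: B_{6}/(6)! × [f^{(5)}(12) − f^{(5)}(7)] = 1/30240 × (9.64506e-05 − 0.00142798) = -4.40319e-08.
After k=3: 13.4080.
k=4: B_{8}/(8)! × [f^{(7)}(12) − f^{(7)}(7)] = −1/1209600 × (2.00939e-05 − 0.000874271) = 7.06165e-10.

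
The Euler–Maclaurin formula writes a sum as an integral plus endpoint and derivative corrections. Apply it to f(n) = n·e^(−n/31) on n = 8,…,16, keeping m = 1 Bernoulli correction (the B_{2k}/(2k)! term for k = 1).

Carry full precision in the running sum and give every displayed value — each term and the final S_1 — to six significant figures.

∫_8^16 x·e^(−x/31) dx evaluates to 64.4313.
Endpoint term: (f(8) + f(16))/2 = (6.18036 + 9.54922)/2 = 7.86479.
Running total after boundary: 72.2961.
Correction k=1: B_{2}/2! · (f^{(1)}(16) − f^{(1)}(8)) = 1/12 · (0.288787 − 0.573179) = -0.0236993.

S_1 ≈ 72.2724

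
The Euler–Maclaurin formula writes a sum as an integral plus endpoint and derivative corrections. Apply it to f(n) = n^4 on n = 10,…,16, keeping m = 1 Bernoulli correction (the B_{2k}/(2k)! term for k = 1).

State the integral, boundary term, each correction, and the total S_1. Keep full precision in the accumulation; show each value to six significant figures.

The integral term ∫_10^16 x^4 dx = 189715.
½[f(10) + f(16)] = ½[10000.0 + 65536.0] = 37768.0.
Running total after boundary: 227483.
Correction k=1: B_{2}/2! · (f^{(1)}(16) − f^{(1)}(10)) = 1/12 · (16384.0 − 4000.00) = 1032.00.

S_1 ≈ 228515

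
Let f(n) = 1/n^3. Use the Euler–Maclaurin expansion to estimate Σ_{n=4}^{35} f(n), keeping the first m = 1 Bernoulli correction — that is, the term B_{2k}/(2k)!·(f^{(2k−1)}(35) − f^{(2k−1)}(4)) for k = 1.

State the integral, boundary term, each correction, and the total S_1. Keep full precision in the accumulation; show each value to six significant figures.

∫_4^35 1/x^3 dx evaluates to 0.0308418.
½[f(4) + f(35)] = ½[0.0156250 + 2.33236e-05] = 0.00782416.
Integral + boundary = 0.0386660.
Correction k=1: B_{2}/2! · (f^{(1)}(35) − f^{(1)}(4)) = 1/12 · (-1.99917e-06 − (-0.0117188)) = 0.000976396.

S_1 ≈ 0.0396424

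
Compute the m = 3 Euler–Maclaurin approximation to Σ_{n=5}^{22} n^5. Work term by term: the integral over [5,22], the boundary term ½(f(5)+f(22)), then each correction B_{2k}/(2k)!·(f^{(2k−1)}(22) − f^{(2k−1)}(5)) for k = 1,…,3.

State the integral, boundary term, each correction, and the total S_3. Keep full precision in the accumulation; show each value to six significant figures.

S_3 ≈ 2.15697e+07

The integral term ∫_5^22 x^5 dx = 1.88940e+07.
Endpoint term: (f(5) + f(22))/2 = (3125.00 + 5.15363e+06)/2 = 2.57838e+06.
Integral + boundary = 2.14724e+07.
Order-1 term: 1/12 · (1.17128e+06 − 3125.00) = 97346.2.
Running total after k=1: 2.15698e+07.
Order-2 term: −1/720 · (29040.0 − 1500.00) = -38.2500.
Running total after k=2: 2.15697e+07.
Order-3 term: 1/30240 · (120.000 − 120.000) = 0.00000.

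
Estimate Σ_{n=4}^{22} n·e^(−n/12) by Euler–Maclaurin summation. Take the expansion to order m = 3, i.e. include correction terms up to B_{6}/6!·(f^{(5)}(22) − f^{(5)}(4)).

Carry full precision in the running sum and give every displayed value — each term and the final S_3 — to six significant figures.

Integral: ∫_4^22 x·e^(−x/12) dx = 72.3431.
½[f(4) + f(22)] = ½[2.86613 + 3.51735] = 3.19174.
Integral + boundary = 75.5348.
Order-1 term: 1/12 · (-0.133233 − 0.477688) = -0.0509101.
After k=1: 75.4839.
Order-2 term: −1/720 · (0.00129532 − 0.0132691) = 1.66302e-05.
After k=2: 75.4839.
Order-3 term: 1/30240 · (2.44158e-05 − 0.000161256) = -4.52515e-09.

S_3 ≈ 75.4839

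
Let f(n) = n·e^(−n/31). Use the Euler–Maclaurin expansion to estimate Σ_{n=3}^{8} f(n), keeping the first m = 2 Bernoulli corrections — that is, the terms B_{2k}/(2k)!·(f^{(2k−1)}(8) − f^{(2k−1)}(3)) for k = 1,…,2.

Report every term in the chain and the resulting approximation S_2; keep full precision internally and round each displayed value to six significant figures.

S_2 ≈ 27.2039

Integral: ∫_3^8 x·e^(−x/31) dx = 22.7727.
½[f(3) + f(8)] = ½[2.72328 + 6.18036] = 4.45182.
Integral + boundary = 27.2245.
Order-1 term: 1/12 · (0.573179 − 0.819913) = -0.0205612.
Partial sum through k=1: 27.2039.
Order-2 term: −1/720 · (0.00220423 − 0.00274239) = 7.47435e-07.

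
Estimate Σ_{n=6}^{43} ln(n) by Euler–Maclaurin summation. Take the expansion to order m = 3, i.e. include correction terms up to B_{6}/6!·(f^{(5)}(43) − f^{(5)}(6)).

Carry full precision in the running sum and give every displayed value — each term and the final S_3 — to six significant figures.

S_3 ≈ 116.746

Integral: ∫_6^43 ln(x) dx = 113.981.
Boundary: ½(f(6) + f(43)) = ½(1.79176 + 3.76120) = 2.77648.
Integral + boundary = 116.758.
Order-1 term: 1/12 · (0.0232558 − 0.166667) = -0.0119509.
After k=1: 116.746.
Order-2 term: −1/720 · (2.51550e-05 − 0.00925926) = 1.28251e-05.
After k=2: 116.746.
Order-3 term: 1/30240 · (1.63256e-07 − 0.00308642) = -1.02059e-07.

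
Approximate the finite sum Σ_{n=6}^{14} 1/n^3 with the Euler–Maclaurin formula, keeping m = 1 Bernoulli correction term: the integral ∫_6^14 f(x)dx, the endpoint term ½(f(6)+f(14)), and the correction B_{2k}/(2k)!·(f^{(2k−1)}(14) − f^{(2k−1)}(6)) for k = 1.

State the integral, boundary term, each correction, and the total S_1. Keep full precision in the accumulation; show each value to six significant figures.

S_1 ≈ 0.0140213

The integral term ∫_6^14 1/x^3 dx = 0.0113379.
Endpoint term: (f(6) + f(14))/2 = (0.00462963 + 0.000364431)/2 = 0.00249703.
So far: 0.0138349.
Order-1 term: 1/12 · (-7.80925e-05 − (-0.00231481)) = 0.000186394.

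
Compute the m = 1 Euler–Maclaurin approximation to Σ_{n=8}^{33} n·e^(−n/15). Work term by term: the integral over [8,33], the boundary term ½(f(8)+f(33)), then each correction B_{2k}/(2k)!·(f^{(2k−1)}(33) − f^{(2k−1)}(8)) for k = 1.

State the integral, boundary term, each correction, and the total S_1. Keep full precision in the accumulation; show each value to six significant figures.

S_1 ≈ 126.756

Integral: ∫_8^33 x·e^(−x/15) dx = 122.615.
½[f(8) + f(33)] = ½[4.69317 + 3.65650] = 4.17484.
Integral + boundary = 126.790.
Order-1 term: 1/12 · (-0.132964 − 0.273768) = -0.0338943.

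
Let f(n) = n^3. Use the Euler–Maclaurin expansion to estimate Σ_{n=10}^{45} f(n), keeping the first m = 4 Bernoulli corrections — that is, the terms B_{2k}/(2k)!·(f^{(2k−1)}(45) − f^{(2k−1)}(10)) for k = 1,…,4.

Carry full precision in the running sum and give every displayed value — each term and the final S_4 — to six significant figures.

The integral term ∫_10^45 x^3 dx = 1.02266e+06.
½[f(10) + f(45)] = ½[1000.00 + 91125.0] = 46062.5.
So far: 1.06872e+06.
k=1: B_{2}/(2)! × [f^{(1)}(45) − f^{(1)}(10)] = 1/12 × (6075.00 − 300.000) = 481.250.
Running total after k=1: 1.06920e+06.
k=2: B_{4}/(4)! × [f^{(3)}(45) − f^{(3)}(10)] = −1/720 × (6.00000 − 6.00000) = 0.00000.
Running total after k=2: 1.06920e+06.
k=3: B_{6}/(6)! × [f^{(5)}(45) − f^{(5)}(10)] = 1/30240 × (0.00000 − 0.00000) = 0.00000.
Running total after k=3: 1.06920e+06.
k=4: B_{8}/(8)! × [f^{(7)}(45) − f^{(7)}(10)] = −1/1209600 × (0.00000 − 0.00000) = 0.00000.

S_4 ≈ 1.06920e+06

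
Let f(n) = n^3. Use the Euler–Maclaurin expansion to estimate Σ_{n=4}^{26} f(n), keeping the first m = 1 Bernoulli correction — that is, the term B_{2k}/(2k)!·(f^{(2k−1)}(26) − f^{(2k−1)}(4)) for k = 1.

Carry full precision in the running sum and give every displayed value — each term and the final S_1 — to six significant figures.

S_1 ≈ 123165

The integral term ∫_4^26 x^3 dx = 114180.
½[f(4) + f(26)] = ½[64.0000 + 17576.0] = 8820.00.
Integral + boundary = 123000.
Order-1 term: 1/12 · (2028.00 − 48.0000) = 165.000.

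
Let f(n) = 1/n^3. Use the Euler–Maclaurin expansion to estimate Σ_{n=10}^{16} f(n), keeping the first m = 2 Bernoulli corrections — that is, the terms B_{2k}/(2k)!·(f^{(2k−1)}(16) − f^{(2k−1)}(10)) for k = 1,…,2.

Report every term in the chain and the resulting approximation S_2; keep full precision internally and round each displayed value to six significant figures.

S_2 ≈ 0.00369005

∫_10^16 1/x^3 dx evaluates to 0.00304688.
Boundary: ½(f(10) + f(16)) = ½(0.00100000 + 0.000244141) = 0.000622070.
Running total after boundary: 0.00366895.
k=1: B_{2}/(2)! × [f^{(1)}(16) − f^{(1)}(10)] = 1/12 × (-4.57764e-05 − (-0.000300000)) = 2.11853e-05.
Partial sum through k=1: 0.00369013.
k=2: B_{4}/(4)! × [f^{(3)}(16) − f^{(3)}(10)] = −1/720 × (-3.57628e-06 − (-6.00000e-05)) = -7.83663e-08.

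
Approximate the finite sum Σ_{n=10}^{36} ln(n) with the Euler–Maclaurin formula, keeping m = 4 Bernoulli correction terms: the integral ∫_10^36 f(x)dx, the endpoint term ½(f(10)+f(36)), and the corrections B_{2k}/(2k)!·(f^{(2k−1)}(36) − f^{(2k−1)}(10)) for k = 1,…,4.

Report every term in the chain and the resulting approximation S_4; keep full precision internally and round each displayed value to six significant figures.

Integral: ∫_10^36 ln(x) dx = 79.9808.
Endpoint term: (f(10) + f(36))/2 = (2.30259 + 3.58352)/2 = 2.94305.
Integral + boundary = 82.9239.
k=1: B_{2}/(2)! × [f^{(1)}(36) − f^{(1)}(10)] = 1/12 × (0.0277778 − 0.100000) = -0.00601852.
Running total after k=1: 82.9179.
k=2: B_{4}/(4)! × [f^{(3)}(36) − f^{(3)}(10)] = −1/720 × (4.28669e-05 − 0.00200000) = 2.71824e-06.
Running total after k=2: 82.9179.
k=3: B_{6}/(6)! × [f^{(5)}(36) − f^{(5)}(10)] = 1/30240 × (3.96916e-07 − 0.000240000) = -7.92338e-09.
Running total after k=3: 82.9179.
k=4: B_{8}/(8)! × [f^{(7)}(36) − f^{(7)}(10)] = −1/1209600 × (9.18787e-09 − 7.20000e-05) = 5.95162e-11.

S_4 ≈ 82.9179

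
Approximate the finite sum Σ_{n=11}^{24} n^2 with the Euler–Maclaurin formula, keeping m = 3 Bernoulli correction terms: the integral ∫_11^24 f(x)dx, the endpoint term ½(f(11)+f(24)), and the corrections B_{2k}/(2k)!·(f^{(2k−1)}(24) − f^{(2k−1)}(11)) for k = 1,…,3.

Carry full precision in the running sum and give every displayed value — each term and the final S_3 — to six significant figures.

Integral: ∫_11^24 x^2 dx = 4164.33.
Endpoint term: (f(11) + f(24))/2 = (121.000 + 576.000)/2 = 348.500.
So far: 4512.83.
k=1: B_{2}/(2)! × [f^{(1)}(24) − f^{(1)}(11)] = 1/12 × (48.0000 − 22.0000) = 2.16667.
Running total after k=1: 4515.00.
k=2: B_{4}/(4)! × [f^{(3)}(24) − f^{(3)}(11)] = −1/720 × (0.00000 − 0.00000) = 0.00000.
Running total after k=2: 4515.00.
k=3: B_{6}/(6)! × [f^{(5)}(24) − f^{(5)}(11)] = 1/30240 × (0.00000 − 0.00000) = 0.00000.

S_3 ≈ 4515.00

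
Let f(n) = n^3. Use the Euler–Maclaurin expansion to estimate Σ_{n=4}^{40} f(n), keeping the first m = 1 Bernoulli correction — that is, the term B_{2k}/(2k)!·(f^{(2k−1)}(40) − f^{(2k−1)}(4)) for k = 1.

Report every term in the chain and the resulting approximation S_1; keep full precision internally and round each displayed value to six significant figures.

The integral term ∫_4^40 x^3 dx = 639936.
Boundary: ½(f(4) + f(40)) = ½(64.0000 + 64000.0) = 32032.0.
Running total after boundary: 671968.
k=1: B_{2}/(2)! × [f^{(1)}(40) − f^{(1)}(4)] = 1/12 × (4800.00 − 48.0000) = 396.000.

S_1 ≈ 672364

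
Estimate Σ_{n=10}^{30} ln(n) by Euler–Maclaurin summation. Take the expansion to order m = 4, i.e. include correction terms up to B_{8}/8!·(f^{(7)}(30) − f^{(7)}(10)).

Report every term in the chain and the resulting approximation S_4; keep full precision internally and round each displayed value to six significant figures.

The integral term ∫_10^30 ln(x) dx = 59.0101.
Boundary: ½(f(10) + f(30)) = ½(2.30259 + 3.40120) = 2.85189.
So far: 61.8620.
Order-1 term: 1/12 · (0.0333333 − 0.100000) = -0.00555556.
After k=1: 61.8564.
Order-2 term: −1/720 · (7.40741e-05 − 0.00200000) = 2.67490e-06.
After k=2: 61.8564.
Order-3 term: 1/30240 · (9.87654e-07 − 0.000240000) = -7.90385e-09.
After k=3: 61.8564.
Order-4 term: −1/1209600 · (3.29218e-08 − 7.20000e-05) = 5.94966e-11.

S_4 ≈ 61.8564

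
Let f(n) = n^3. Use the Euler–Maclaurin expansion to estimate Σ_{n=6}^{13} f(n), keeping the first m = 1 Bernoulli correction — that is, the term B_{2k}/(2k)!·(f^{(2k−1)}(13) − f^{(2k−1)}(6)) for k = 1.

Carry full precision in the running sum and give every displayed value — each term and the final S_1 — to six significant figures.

Integral: ∫_6^13 x^3 dx = 6816.25.
Boundary: ½(f(6) + f(13)) = ½(216.000 + 2197.00) = 1206.50.
Integral + boundary = 8022.75.
k=1: B_{2}/(2)! × [f^{(1)}(13) − f^{(1)}(6)] = 1/12 × (507.000 − 108.000) = 33.2500.

S_1 ≈ 8056.00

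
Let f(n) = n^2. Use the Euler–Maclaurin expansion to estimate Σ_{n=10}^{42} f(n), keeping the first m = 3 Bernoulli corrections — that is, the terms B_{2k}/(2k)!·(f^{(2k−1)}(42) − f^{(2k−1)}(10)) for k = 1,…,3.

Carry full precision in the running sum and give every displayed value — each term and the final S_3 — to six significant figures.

S_3 ≈ 25300.0

∫_10^42 x^2 dx evaluates to 24362.7.
Endpoint term: (f(10) + f(42))/2 = (100.000 + 1764.00)/2 = 932.000.
Running total after boundary: 25294.7.
Correction k=1: B_{2}/2! · (f^{(1)}(42) − f^{(1)}(10)) = 1/12 · (84.0000 − 20.0000) = 5.33333.
Running total after k=1: 25300.0.
Correction k=2: B_{4}/4! · (f^{(3)}(42) − f^{(3)}(10)) = −1/720 · (0.00000 − 0.00000) = 0.00000.
Running total after k=2: 25300.0.
Correction k=3: B_{6}/6! · (f^{(5)}(42) − f^{(5)}(10)) = 1/30240 · (0.00000 − 0.00000) = 0.00000.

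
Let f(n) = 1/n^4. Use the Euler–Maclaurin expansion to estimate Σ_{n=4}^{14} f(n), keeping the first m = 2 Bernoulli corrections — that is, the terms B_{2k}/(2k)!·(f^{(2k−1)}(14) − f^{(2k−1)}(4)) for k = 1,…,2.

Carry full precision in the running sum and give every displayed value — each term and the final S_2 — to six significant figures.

S_2 ≈ 0.00736773

The integral term ∫_4^14 1/x^4 dx = 0.00508686.
Endpoint term: (f(4) + f(14))/2 = (0.00390625 + 2.60308e-05)/2 = 0.00196614.
Integral + boundary = 0.00705300.
k=1: B_{2}/(2)! × [f^{(1)}(14) − f^{(1)}(4)] = 1/12 × (-7.43738e-06 − (-0.00390625)) = 0.000324901.
After k=1: 0.00737790.
k=2: B_{4}/(4)! × [f^{(3)}(14) − f^{(3)}(4)] = −1/720 × (-1.13837e-06 − (-0.00732422)) = -1.01709e-05.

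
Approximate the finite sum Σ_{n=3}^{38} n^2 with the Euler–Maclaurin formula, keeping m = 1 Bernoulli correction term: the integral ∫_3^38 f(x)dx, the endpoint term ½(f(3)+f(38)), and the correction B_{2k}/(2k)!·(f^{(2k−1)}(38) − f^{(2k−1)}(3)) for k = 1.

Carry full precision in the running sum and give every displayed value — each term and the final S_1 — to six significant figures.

∫_3^38 x^2 dx evaluates to 18281.7.
Endpoint term: (f(3) + f(38))/2 = (9.00000 + 1444.00)/2 = 726.500.
So far: 19008.2.
Correction k=1: B_{2}/2! · (f^{(1)}(38) − f^{(1)}(3)) = 1/12 · (76.0000 − 6.00000) = 5.83333.

S_1 ≈ 19014.0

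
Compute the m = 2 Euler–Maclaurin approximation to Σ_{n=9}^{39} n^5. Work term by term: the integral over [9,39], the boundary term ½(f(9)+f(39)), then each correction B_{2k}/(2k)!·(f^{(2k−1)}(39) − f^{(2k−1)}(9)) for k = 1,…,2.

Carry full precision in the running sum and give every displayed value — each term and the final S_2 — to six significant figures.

∫_9^39 x^5 dx evaluates to 5.86369e+08.
½[f(9) + f(39)] = ½[59049.0 + 9.02242e+07] = 4.51416e+07.
Running total after boundary: 6.31510e+08.
k=1: B_{2}/(2)! × [f^{(1)}(39) − f^{(1)}(9)] = 1/12 × (1.15672e+07 − 32805.0) = 961200.
Partial sum through k=1: 6.32472e+08.
k=2: B_{4}/(4)! × [f^{(3)}(39) − f^{(3)}(9)] = −1/720 × (91260.0 − 4860.00) = -120.000.

S_2 ≈ 6.32471e+08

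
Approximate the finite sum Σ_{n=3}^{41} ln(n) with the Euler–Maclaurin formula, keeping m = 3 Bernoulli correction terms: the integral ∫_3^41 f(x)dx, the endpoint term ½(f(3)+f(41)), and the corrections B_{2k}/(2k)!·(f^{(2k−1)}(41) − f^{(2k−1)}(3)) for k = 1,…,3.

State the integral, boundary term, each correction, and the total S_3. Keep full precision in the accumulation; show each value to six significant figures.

S_3 ≈ 113.341

∫_3^41 ln(x) dx evaluates to 110.961.
Endpoint term: (f(3) + f(41))/2 = (1.09861 + 3.71357)/2 = 2.40609.
So far: 113.367.
Correction k=1: B_{2}/2! · (f^{(1)}(41) − f^{(1)}(3)) = 1/12 · (0.0243902 − 0.333333) = -0.0257453.
Partial sum through k=1: 113.341.
Correction k=2: B_{4}/4! · (f^{(3)}(41) − f^{(3)}(3)) = −1/720 · (2.90187e-05 − 0.0740741) = 0.000102840.
Partial sum through k=2: 113.341.
Correction k=3: B_{6}/6! · (f^{(5)}(41) − f^{(5)}(3)) = 1/30240 · (2.07153e-07 − 0.0987654) = -3.26605e-06.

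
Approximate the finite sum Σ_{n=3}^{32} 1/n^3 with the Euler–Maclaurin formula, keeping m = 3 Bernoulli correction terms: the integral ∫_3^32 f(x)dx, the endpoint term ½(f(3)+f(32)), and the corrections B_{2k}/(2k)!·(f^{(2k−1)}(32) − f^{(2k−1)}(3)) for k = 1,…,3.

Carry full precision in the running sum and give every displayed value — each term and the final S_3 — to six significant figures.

∫_3^32 1/x^3 dx evaluates to 0.0550673.
½[f(3) + f(32)] = ½[0.0370370 + 3.05176e-05] = 0.0185338.
So far: 0.0736011.
Correction k=1: B_{2}/2! · (f^{(1)}(32) − f^{(1)}(3)) = 1/12 · (-2.86102e-06 − (-0.0370370)) = 0.00308618.
Partial sum through k=1: 0.0766872.
Correction k=2: B_{4}/4! · (f^{(3)}(32) − f^{(3)}(3)) = −1/720 · (-5.58794e-08 − (-0.0823045)) = -0.000114312.
Partial sum through k=2: 0.0765729.
Correction k=3: B_{6}/6! · (f^{(5)}(32) − f^{(5)}(3)) = 1/30240 · (-2.29193e-09 − (-0.384088)) = 1.27013e-05.

S_3 ≈ 0.0765856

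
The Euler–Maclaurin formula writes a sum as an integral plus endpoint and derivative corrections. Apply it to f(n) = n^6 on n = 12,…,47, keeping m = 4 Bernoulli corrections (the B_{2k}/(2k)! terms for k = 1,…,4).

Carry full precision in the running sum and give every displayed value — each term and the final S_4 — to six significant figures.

S_4 ≈ 7.78752e+10

Integral: ∫_12^47 x^6 dx = 7.23696e+10.
½[f(12) + f(47)] = ½[2.98598e+06 + 1.07792e+10] = 5.39110e+09.
So far: 7.77607e+10.
Correction k=1: B_{2}/2! · (f^{(1)}(47) − f^{(1)}(12)) = 1/12 · (1.37607e+09 − 1.49299e+06) = 1.14548e+08.
Partial sum through k=1: 7.78753e+10.
Correction k=2: B_{4}/4! · (f^{(3)}(47) − f^{(3)}(12)) = −1/720 · (1.24588e+07 − 207360) = -17015.8.
Partial sum through k=2: 7.78752e+10.
Correction k=3: B_{6}/6! · (f^{(5)}(47) − f^{(5)}(12)) = 1/30240 · (33840.0 − 8640.00) = 0.833333.
Partial sum through k=3: 7.78752e+10.
Correction k=4: B_{8}/8! · (f^{(7)}(47) − f^{(7)}(12)) = −1/1209600 · (0.00000 − 0.00000) = 0.00000.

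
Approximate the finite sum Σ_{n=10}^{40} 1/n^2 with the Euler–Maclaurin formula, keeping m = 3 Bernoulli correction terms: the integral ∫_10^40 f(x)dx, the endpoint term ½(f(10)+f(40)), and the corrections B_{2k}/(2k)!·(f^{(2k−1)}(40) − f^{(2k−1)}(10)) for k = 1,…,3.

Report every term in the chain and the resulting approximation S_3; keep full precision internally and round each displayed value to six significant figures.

S_3 ≈ 0.0804762

∫_10^40 1/x^2 dx evaluates to 0.0750000.
Boundary: ½(f(10) + f(40)) = ½(0.0100000 + 0.000625000) = 0.00531250.
Integral + boundary = 0.0803125.
Correction k=1: B_{2}/2! · (f^{(1)}(40) − f^{(1)}(10)) = 1/12 · (-3.12500e-05 − (-0.00200000)) = 0.000164063.
Running total after k=1: 0.0804766.
Correction k=2: B_{4}/4! · (f^{(3)}(40) − f^{(3)}(10)) = −1/720 · (-2.34375e-07 − (-0.000240000)) = -3.33008e-07.
Running total after k=2: 0.0804762.
Correction k=3: B_{6}/6! · (f^{(5)}(40) − f^{(5)}(10)) = 1/30240 · (-4.39453e-09 − (-7.20000e-05)) = 2.38081e-09.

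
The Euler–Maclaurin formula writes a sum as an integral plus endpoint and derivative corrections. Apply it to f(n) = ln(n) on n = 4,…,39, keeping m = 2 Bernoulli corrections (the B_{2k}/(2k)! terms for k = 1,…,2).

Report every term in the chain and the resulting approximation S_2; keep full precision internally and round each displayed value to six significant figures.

S_2 ≈ 104.840

The integral term ∫_4^39 ln(x) dx = 102.334.
Endpoint term: (f(4) + f(39))/2 = (1.38629 + 3.66356)/2 = 2.52493.
Running total after boundary: 104.859.
k=1: B_{2}/(2)! × [f^{(1)}(39) − f^{(1)}(4)] = 1/12 × (0.0256410 − 0.250000) = -0.0186966.
Partial sum through k=1: 104.840.
k=2: B_{4}/(4)! × [f^{(3)}(39) − f^{(3)}(4)] = −1/720 × (3.37160e-05 − 0.0312500) = 4.33559e-05.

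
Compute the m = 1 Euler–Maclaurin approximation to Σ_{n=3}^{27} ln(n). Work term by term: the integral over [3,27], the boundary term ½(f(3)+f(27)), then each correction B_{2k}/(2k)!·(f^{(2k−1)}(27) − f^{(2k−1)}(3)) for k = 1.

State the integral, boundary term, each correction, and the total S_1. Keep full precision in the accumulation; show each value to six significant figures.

S_1 ≈ 63.8643

Integral: ∫_3^27 ln(x) dx = 61.6918.
Boundary: ½(f(3) + f(27)) = ½(1.09861 + 3.29584) = 2.19722.
Running total after boundary: 63.8890.
k=1: B_{2}/(2)! × [f^{(1)}(27) − f^{(1)}(3)] = 1/12 × (0.0370370 − 0.333333) = -0.0246914.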